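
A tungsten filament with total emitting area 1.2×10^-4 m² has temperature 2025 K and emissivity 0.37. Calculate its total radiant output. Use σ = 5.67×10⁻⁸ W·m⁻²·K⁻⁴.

P ≈ 42.3 W

Stefan–Boltzmann: P = εσAT⁴ = 0.37 × 5.67×10⁻⁸ × 1.20×10^-4 × (2025)⁴ = 0.37 × 5.67×10⁻⁸ × 1.20×10^-4 × 1.68×10^13.
P = 42.3 W.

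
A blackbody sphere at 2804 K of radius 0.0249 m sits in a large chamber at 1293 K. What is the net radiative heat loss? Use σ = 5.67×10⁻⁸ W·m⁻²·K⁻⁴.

Q ≈ 26100 W

A = 4πr² = 4π × (0.0249)² = 7.79×10^-3 m².
Q = σA(T⁴ − T_s⁴). T⁴ − T_s⁴ = (2804)⁴ − (1293)⁴ = 6.18×10^13 − 2.80×10^12 = 5.90×10^13 K⁴.
Q = 5.67×10⁻⁸ × 7.79×10^-3 × 5.90×10^13 = 26100 W.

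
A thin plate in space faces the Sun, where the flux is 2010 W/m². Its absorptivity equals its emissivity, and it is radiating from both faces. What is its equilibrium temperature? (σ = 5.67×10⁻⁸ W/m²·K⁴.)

T ≈ 365 K

Absorbed flux αS = emitted flux 2εσT⁴ per unit area; with α = ε this gives T = (S/2σ)^(1/4).
T = (2010 / (2 × 5.67×10⁻⁸))^(1/4) = (1.77×10^10)^(1/4).
T = 365 K.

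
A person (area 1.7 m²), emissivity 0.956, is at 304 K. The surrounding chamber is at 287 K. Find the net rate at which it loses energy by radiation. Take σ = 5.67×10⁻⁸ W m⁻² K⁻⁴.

Q ≈ 162 W

Q = εσA(T⁴ − T_s⁴). T⁴ − T_s⁴ = (304)⁴ − (287)⁴ = 8.54×10^9 − 6.78×10^9 = 1.76×10^9 K⁴.
Q = 0.956 × 5.67×10⁻⁸ × 1.70 × 1.76×10^9 = 162 W.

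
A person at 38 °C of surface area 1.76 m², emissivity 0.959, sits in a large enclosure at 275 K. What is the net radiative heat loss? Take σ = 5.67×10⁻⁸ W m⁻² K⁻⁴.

Q ≈ 348 W

Convert: 38 °C = 311 K.
Q = εσA(T⁴ − T_s⁴). T⁴ − T_s⁴ = (311)⁴ − (275)⁴ = 9.35×10^9 − 5.72×10^9 = 3.64×10^9 K⁴.
Q = 0.959 × 5.67×10⁻⁸ × 1.76 × 3.64×10^9 = 348 W.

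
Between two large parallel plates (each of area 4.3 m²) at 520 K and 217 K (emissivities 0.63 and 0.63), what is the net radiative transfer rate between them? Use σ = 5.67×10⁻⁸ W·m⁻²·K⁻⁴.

Q ≈ 7950 W

For two large parallel gray plates, q = σ(T₁⁴ − T₂⁴) / (1/ε₁ + 1/ε₂ − 1).
1/ε₁ + 1/ε₂ − 1 = 1/0.63 + 1/0.63 − 1 = 2.175.
T₁⁴ − T₂⁴ = 7.31×10^10 − 2.22×10^9 = 7.09×10^10 K⁴.
q = 5.67×10⁻⁸ × 7.09×10^10 / 2.175 = 1850 W/m².
Q = q·A = 1850 × 4.3 = 7950 W.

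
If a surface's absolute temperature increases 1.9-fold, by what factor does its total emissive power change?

factor ≈ 13.0

P ∝ T⁴, so the power scales as (1.9)⁴ = 13.0.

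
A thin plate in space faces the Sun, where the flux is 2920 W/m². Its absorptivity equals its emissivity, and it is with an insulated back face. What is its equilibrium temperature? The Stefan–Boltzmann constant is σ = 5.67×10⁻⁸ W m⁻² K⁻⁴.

T ≈ 476 K

Absorbed flux αS = emitted flux εσT⁴ (one radiating face); with α = ε, T = (S/σ)^(1/4).
T = (2920 / 5.67×10⁻⁸)^(1/4) = (5.15×10^10)^(1/4).
T = 476 K.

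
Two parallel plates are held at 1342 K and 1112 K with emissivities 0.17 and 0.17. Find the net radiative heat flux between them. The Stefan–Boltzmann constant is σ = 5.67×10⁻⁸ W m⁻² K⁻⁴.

For two large parallel gray plates, q = σ(T₁⁴ − T₂⁴) / (1/ε₁ + 1/ε₂ − 1).
1/ε₁ + 1/ε₂ − 1 = 1/0.17 + 1/0.17 − 1 = 10.76.
T₁⁴ − T₂⁴ = 3.24×10^12 − 1.53×10^12 = 1.71×10^12 K⁴.
q = 5.67×10⁻⁸ × 1.71×10^12 / 10.76 = 9030 W/m².

q ≈ 9030 W/m²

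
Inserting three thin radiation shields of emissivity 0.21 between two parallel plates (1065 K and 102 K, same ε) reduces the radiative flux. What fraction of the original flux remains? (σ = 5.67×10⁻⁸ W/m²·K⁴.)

ratio ≈ 0.250

With N identical shields there are N+1 = 4 gaps in series, each with the same radiative resistance, so the flux falls to 1/(N+1) of its unshielded value.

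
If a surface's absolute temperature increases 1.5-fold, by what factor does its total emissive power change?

P ∝ T⁴, so the power scales as (1.5)⁴ = 5.06.

factor ≈ 5.06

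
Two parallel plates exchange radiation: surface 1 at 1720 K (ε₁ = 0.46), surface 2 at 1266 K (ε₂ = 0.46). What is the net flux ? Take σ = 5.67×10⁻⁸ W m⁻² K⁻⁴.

For two large parallel gray plates, q = σ(T₁⁴ − T₂⁴) / (1/ε₁ + 1/ε₂ − 1).
1/ε₁ + 1/ε₂ − 1 = 1/0.46 + 1/0.46 − 1 = 3.348.
T₁⁴ − T₂⁴ = 8.75×10^12 − 2.57×10^12 = 6.18×10^12 K⁴.
q = 5.67×10⁻⁸ × 6.18×10^12 / 3.348 = 1.05×10^5 W/m².

q ≈ 1.05×10^5 W/m²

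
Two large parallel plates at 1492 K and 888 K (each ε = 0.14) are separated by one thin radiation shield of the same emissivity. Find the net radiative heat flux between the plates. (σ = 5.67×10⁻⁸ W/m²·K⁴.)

Each of the 2 gaps contributes resistance (2/ε − 1) = 2/0.14 − 1 = 13.29; total = 26.57.
q = σ(T₁⁴ − T₂⁴) / 26.57 = 5.67×10⁻⁸ × 4.33×10^12 / 26.57 = 9250 W/m².

q ≈ 9250 W/m²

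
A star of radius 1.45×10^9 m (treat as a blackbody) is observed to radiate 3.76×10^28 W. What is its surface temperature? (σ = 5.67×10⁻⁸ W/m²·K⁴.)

T ≈ 12600 K

A = 4πr² = 4π × (1.45×10^9)² = 2.64×10^19 m².
From P = σAT⁴, T = (P / σA)^(1/4) = (3.76×10^28 / (5.67×10⁻⁸ × 2.64×10^19))^(1/4).
T = (2.51×10^16)^(1/4) = 12600 K.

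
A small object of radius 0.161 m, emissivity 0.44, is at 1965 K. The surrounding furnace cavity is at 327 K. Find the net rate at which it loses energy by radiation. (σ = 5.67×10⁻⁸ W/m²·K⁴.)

A = 4πr² = 4π × (0.161)² = 0.326 m².
Q = εσA(T⁴ − T_s⁴). T⁴ − T_s⁴ = (1965)⁴ − (327)⁴ = 1.49×10^13 − 1.14×10^10 = 1.49×10^13 K⁴.
Q = 0.44 × 5.67×10⁻⁸ × 0.326 × 1.49×10^13 = 1.21×10^5 W.

Q ≈ 1.21×10^5 W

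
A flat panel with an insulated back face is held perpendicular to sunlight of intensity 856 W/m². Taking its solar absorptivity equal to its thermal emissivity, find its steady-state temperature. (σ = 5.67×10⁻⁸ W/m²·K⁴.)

T ≈ 351 K

Absorbed flux αS = emitted flux εσT⁴ (one radiating face); with α = ε, T = (S/σ)^(1/4).
T = (856 / 5.67×10⁻⁸)^(1/4) = (1.51×10^10)^(1/4).
T = 351 K.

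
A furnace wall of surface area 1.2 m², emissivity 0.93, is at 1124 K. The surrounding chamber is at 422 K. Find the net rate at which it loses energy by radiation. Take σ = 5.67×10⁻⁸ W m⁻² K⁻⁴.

Q ≈ 99000 W

Q = εσA(T⁴ − T_s⁴). T⁴ − T_s⁴ = (1124)⁴ − (422)⁴ = 1.60×10^12 − 3.17×10^10 = 1.56×10^12 K⁴.
Q = 0.93 × 5.67×10⁻⁸ × 1.20 × 1.56×10^12 = 99000 W.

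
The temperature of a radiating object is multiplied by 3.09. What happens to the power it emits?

P ∝ T⁴, so the power scales as (3.09)⁴ = 91.2.

factor ≈ 91.2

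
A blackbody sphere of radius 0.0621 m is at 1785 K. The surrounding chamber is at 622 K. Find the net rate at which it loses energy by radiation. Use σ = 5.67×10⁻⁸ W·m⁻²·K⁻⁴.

Q ≈ 27500 W

A = 4πr² = 4π × (0.0621)² = 0.0485 m².
Q = σA(T⁴ − T_s⁴). T⁴ − T_s⁴ = (1785)⁴ − (622)⁴ = 1.02×10^13 − 1.50×10^11 = 1.00×10^13 K⁴.
Q = 5.67×10⁻⁸ × 0.0485 × 1.00×10^13 = 27500 W.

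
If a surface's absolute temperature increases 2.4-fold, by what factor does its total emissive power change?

P ∝ T⁴, so the power scales as (2.4)⁴ = 33.2.

factor ≈ 33.2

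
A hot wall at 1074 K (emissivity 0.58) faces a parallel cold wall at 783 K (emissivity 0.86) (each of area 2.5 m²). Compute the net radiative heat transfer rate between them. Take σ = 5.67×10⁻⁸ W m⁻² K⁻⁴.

For two large parallel gray plates, q = σ(T₁⁴ − T₂⁴) / (1/ε₁ + 1/ε₂ − 1).
1/ε₁ + 1/ε₂ − 1 = 1/0.58 + 1/0.86 − 1 = 1.887.
T₁⁴ − T₂⁴ = 1.33×10^12 − 3.76×10^11 = 9.55×10^11 K⁴.
q = 5.67×10⁻⁸ × 9.55×10^11 / 1.887 = 28700 W/m².
Q = q·A = 28700 × 2.5 = 71700 W.

Q ≈ 71700 W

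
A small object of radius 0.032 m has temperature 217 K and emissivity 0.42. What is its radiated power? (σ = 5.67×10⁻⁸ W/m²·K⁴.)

A = 4πr² = 4π × (0.032)² = 0.0129 m².
Stefan–Boltzmann: P = εσAT⁴ = 0.42 × 5.67×10⁻⁸ × 0.0129 × (217)⁴ = 0.42 × 5.67×10⁻⁸ × 0.0129 × 2.22×10^9.
P = 0.679 W.

P ≈ 0.679 W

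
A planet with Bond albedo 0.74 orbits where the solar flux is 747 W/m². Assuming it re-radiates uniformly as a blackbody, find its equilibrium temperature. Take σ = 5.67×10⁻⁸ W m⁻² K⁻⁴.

Power absorbed = (1−a)S·πR²; power emitted = 4πR²σT⁴. Equating and cancelling πR²:
T = ((1−a)S / 4σ)^(1/4) = (194 / (4 × 5.67×10⁻⁸))^(1/4) = (8.56×10^8)^(1/4).
T = 171 K.

T ≈ 171 K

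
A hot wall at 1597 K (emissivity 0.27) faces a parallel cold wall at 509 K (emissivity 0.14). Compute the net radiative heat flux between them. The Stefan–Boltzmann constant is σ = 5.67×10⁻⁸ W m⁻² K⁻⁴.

q ≈ 37100 W/m²

For two large parallel gray plates, q = σ(T₁⁴ − T₂⁴) / (1/ε₁ + 1/ε₂ − 1).
1/ε₁ + 1/ε₂ − 1 = 1/0.27 + 1/0.14 − 1 = 9.847.
T₁⁴ − T₂⁴ = 6.50×10^12 − 6.71×10^10 = 6.44×10^12 K⁴.
q = 5.67×10⁻⁸ × 6.44×10^12 / 9.847 = 37100 W/m².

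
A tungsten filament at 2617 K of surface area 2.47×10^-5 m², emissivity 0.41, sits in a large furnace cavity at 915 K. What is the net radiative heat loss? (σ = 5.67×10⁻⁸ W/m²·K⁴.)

Q ≈ 26.5 W

Q = εσA(T⁴ − T_s⁴). T⁴ − T_s⁴ = (2617)⁴ − (915)⁴ = 4.69×10^13 − 7.01×10^11 = 4.62×10^13 K⁴.
Q = 0.41 × 5.67×10⁻⁸ × 2.47×10^-5 × 4.62×10^13 = 26.5 W.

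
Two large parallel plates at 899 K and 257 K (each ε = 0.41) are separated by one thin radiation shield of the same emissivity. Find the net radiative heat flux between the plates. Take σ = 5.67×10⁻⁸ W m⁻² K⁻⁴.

q ≈ 4740 W/m²

Each of the 2 gaps contributes resistance (2/ε − 1) = 2/0.41 − 1 = 3.878; total = 7.756.
q = σ(T₁⁴ − T₂⁴) / 7.756 = 5.67×10⁻⁸ × 6.49×10^11 / 7.756 = 4740 W/m².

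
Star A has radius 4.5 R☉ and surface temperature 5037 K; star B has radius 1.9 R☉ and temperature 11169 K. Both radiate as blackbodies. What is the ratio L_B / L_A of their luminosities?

L_B/L_A ≈ 4.31

L = 4πR²σT⁴ ∝ R²T⁴, so L_B/L_A = (1.9/4.5)² × (11169/5037)⁴ = 0.178 × 24.2 = 4.31.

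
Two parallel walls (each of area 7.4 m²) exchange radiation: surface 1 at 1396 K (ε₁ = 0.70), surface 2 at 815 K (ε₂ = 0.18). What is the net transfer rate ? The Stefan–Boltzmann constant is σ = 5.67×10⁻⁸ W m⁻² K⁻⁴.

For two large parallel gray plates, q = σ(T₁⁴ − T₂⁴) / (1/ε₁ + 1/ε₂ − 1).
1/ε₁ + 1/ε₂ − 1 = 1/0.70 + 1/0.18 − 1 = 5.984.
T₁⁴ − T₂⁴ = 3.80×10^12 − 4.41×10^11 = 3.36×10^12 K⁴.
q = 5.67×10⁻⁸ × 3.36×10^12 / 5.984 = 31800 W/m².
Q = q·A = 31800 × 7.4 = 2.35×10^5 W.

Q ≈ 2.35×10^5 W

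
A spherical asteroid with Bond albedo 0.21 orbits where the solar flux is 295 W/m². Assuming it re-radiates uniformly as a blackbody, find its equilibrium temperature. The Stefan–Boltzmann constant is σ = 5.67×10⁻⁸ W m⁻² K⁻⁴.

Power absorbed = (1−a)S·πR²; power emitted = 4πR²σT⁴. Equating and cancelling πR²:
T = ((1−a)S / 4σ)^(1/4) = (233 / (4 × 5.67×10⁻⁸))^(1/4) = (1.03×10^9)^(1/4).
T = 179 K.

T ≈ 179 K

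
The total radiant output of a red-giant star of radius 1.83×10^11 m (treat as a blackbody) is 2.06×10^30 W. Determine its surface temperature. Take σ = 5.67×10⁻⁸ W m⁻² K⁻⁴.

T ≈ 3050 K

A = 4πr² = 4π × (1.83×10^11)² = 4.21×10^23 m².
From P = σAT⁴, T = (P / σA)^(1/4) = (2.06×10^30 / (5.67×10⁻⁸ × 4.21×10^23))^(1/4).
T = (8.63×10^13)^(1/4) = 3050 K.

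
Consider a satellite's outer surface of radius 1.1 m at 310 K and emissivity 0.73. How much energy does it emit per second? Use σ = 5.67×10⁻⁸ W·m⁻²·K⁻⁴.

A = 4πr² = 4π × (1.1)² = 15.2 m².
P = εσAT⁴ = 0.73 × 5.67×10⁻⁸ × 15.2 × (310)⁴ = 0.73 × 5.67×10⁻⁸ × 15.2 × 9.24×10^9.
P = 5810 W.

P ≈ 5810 W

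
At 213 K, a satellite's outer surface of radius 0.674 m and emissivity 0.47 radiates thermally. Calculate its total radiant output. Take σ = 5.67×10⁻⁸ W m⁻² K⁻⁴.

A = 4πr² = 4π × (0.674)² = 5.71 m².
P = εσAT⁴ = 0.47 × 5.67×10⁻⁸ × 5.71 × (213)⁴ = 0.47 × 5.67×10⁻⁸ × 5.71 × 2.06×10^9.
P = 313 W.

P ≈ 313 W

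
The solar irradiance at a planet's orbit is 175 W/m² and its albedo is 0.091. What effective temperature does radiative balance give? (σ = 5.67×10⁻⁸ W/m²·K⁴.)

T ≈ 163 K

Power absorbed = (1−a)S·πR²; power emitted = 4πR²σT⁴. Equating and cancelling πR²:
T = ((1−a)S / 4σ)^(1/4) = (159 / (4 × 5.67×10⁻⁸))^(1/4) = (7.01×10^8)^(1/4).
T = 163 K.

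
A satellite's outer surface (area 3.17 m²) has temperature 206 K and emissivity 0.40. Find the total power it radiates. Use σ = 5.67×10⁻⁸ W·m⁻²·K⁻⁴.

P = εσAT⁴ = 0.40 × 5.67×10⁻⁸ × 3.17 × (206)⁴ = 0.40 × 5.67×10⁻⁸ × 3.17 × 1.80×10^9.
P = 129 W.

P ≈ 129 W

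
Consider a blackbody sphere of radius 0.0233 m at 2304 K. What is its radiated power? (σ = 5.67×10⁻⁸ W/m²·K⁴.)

A = 4πr² = 4π × (0.0233)² = 6.82×10^-3 m².
P = σAT⁴ = 5.67×10⁻⁸ × 6.82×10^-3 × (2304)⁴ = 5.67×10⁻⁸ × 6.82×10^-3 × 2.82×10^13.
P = 10900 W.

P ≈ 10900 W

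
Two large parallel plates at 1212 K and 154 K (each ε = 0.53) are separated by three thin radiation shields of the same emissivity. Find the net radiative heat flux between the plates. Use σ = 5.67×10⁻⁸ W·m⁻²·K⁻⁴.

q ≈ 11000 W/m²

Each of the 4 gaps contributes resistance (2/ε − 1) = 2/0.53 − 1 = 2.774; total = 11.09.
q = σ(T₁⁴ − T₂⁴) / 11.09 = 5.67×10⁻⁸ × 2.16×10^12 / 11.09 = 11000 W/m².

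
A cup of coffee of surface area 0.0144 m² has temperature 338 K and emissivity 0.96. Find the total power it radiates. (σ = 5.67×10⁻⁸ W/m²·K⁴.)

P = εσAT⁴ = 0.96 × 5.67×10⁻⁸ × 0.0144 × (338)⁴ = 0.96 × 5.67×10⁻⁸ × 0.0144 × 1.31×10^10.
P = 10.2 W.

P ≈ 10.2 W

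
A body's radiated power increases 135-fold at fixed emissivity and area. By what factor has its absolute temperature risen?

P ∝ T⁴ ⇒ T ∝ P^(1/4), so T scales by (135)^(1/4) = 3.41.

factor ≈ 3.41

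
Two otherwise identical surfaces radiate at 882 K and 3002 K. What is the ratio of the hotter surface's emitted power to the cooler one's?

ratio ≈ 134

P ∝ T⁴, so the ratio is (3002/882)⁴ = (3.404)⁴ = 134.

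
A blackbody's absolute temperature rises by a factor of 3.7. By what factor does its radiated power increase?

P ∝ T⁴, so the power scales as (3.7)⁴ = 187.

factor ≈ 187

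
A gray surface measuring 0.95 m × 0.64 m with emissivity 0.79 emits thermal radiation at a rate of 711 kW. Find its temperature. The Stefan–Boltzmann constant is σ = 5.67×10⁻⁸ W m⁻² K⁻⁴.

T ≈ 2260 K

A = 0.95 × 0.64 = 0.608 m².
From P = εσAT⁴, T = (P / εσA)^(1/4) = (7.11×10^5 / (0.79 × 5.67×10⁻⁸ × 0.608))^(1/4).
T = (2.61×10^13)^(1/4) = 2260 K.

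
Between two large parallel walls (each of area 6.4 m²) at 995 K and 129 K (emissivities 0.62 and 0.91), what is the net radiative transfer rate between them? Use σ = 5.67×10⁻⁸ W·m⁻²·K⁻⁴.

Q ≈ 2.08×10^5 W

For two large parallel gray plates, q = σ(T₁⁴ − T₂⁴) / (1/ε₁ + 1/ε₂ − 1).
1/ε₁ + 1/ε₂ − 1 = 1/0.62 + 1/0.91 − 1 = 1.712.
T₁⁴ − T₂⁴ = 9.80×10^11 − 2.77×10^8 = 9.80×10^11 K⁴.
q = 5.67×10⁻⁸ × 9.80×10^11 / 1.712 = 32500 W/m².
Q = q·A = 32500 × 6.4 = 2.08×10^5 W.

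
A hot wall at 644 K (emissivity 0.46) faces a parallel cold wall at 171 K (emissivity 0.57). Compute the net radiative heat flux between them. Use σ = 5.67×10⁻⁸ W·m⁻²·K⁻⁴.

q ≈ 3310 W/m²

For two large parallel gray plates, q = σ(T₁⁴ − T₂⁴) / (1/ε₁ + 1/ε₂ − 1).
1/ε₁ + 1/ε₂ − 1 = 1/0.46 + 1/0.57 − 1 = 2.928.
T₁⁴ − T₂⁴ = 1.72×10^11 − 8.55×10^8 = 1.71×10^11 K⁴.
q = 5.67×10⁻⁸ × 1.71×10^11 / 2.928 = 3310 W/m².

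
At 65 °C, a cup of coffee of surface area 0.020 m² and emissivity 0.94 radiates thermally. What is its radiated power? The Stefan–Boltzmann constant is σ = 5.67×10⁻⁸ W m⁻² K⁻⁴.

65 °C = 338 K.
Stefan–Boltzmann: P = εσAT⁴ = 0.94 × 5.67×10⁻⁸ × 0.0200 × (338)⁴ = 0.94 × 5.67×10⁻⁸ × 0.0200 × 1.31×10^10.
P = 13.9 W.

P ≈ 13.9 W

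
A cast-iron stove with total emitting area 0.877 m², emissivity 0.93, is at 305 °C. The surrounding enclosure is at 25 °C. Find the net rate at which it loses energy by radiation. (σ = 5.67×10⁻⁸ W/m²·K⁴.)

Convert: 305 °C = 578 K; 25 °C = 298 K.
Q = εσA(T⁴ − T_s⁴). T⁴ − T_s⁴ = (578)⁴ − (298)⁴ = 1.12×10^11 − 7.89×10^9 = 1.04×10^11 K⁴.
Q = 0.93 × 5.67×10⁻⁸ × 0.877 × 1.04×10^11 = 4800 W.

Q ≈ 4800 W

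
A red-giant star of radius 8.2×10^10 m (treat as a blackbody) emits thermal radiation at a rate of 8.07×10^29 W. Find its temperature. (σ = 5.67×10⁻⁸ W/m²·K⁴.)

T ≈ 3600 K

A = 4πr² = 4π × (8.2×10^10)² = 8.45×10^22 m².
From P = σAT⁴, T = (P / σA)^(1/4) = (8.07×10^29 / (5.67×10⁻⁸ × 8.45×10^22))^(1/4).
T = (1.68×10^14)^(1/4) = 3600 K.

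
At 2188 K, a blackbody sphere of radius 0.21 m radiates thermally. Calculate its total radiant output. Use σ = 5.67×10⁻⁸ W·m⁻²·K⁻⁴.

P ≈ 7.20×10^5 W

A = 4πr² = 4π × (0.21)² = 0.554 m².
P = σAT⁴ = 5.67×10⁻⁸ × 0.554 × (2188)⁴ = 5.67×10⁻⁸ × 0.554 × 2.29×10^13.
P = 7.20×10^5 W.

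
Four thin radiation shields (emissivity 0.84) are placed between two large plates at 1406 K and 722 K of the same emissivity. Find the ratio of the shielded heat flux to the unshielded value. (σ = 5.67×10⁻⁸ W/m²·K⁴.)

With N identical shields there are N+1 = 5 gaps in series, each with the same radiative resistance, so the flux falls to 1/(N+1) of its unshielded value.

ratio ≈ 0.200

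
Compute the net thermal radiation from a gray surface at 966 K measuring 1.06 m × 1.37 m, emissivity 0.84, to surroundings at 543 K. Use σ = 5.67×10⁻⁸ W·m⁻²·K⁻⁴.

Q ≈ 54200 W

A = 1.06 × 1.37 = 1.45 m².
Q = εσA(T⁴ − T_s⁴). T⁴ − T_s⁴ = (966)⁴ − (543)⁴ = 8.71×10^11 − 8.69×10^10 = 7.84×10^11 K⁴.
Q = 0.84 × 5.67×10⁻⁸ × 1.45 × 7.84×10^11 = 54200 W.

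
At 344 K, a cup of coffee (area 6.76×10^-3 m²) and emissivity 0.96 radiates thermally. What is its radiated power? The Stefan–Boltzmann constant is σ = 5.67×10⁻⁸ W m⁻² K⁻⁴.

Stefan–Boltzmann: P = εσAT⁴ = 0.96 × 5.67×10⁻⁸ × 6.76×10^-3 × (344)⁴ = 0.96 × 5.67×10⁻⁸ × 6.76×10^-3 × 1.40×10^10.
P = 5.15 W.

P ≈ 5.15 W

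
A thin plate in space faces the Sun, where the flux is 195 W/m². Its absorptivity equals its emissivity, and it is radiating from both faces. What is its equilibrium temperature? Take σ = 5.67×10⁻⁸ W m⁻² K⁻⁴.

T ≈ 204 K

Absorbed flux αS = emitted flux 2εσT⁴ per unit area; with α = ε this gives T = (S/2σ)^(1/4).
T = (195 / (2 × 5.67×10⁻⁸))^(1/4) = (1.72×10^9)^(1/4).
T = 204 K.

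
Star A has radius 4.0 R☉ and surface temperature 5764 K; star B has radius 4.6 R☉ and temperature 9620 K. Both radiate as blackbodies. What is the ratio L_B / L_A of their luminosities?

L = 4πR²σT⁴ ∝ R²T⁴, so L_B/L_A = (4.6/4.0)² × (9620/5764)⁴ = 1.32 × 7.76 = 10.3.

L_B/L_A ≈ 10.3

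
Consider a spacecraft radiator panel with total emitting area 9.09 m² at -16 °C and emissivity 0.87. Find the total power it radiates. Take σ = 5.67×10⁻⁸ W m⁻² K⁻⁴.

P ≈ 1960 W

-16 °C = 257 K.
Stefan–Boltzmann: P = εσAT⁴ = 0.87 × 5.67×10⁻⁸ × 9.09 × (257)⁴ = 0.87 × 5.67×10⁻⁸ × 9.09 × 4.36×10^9.
P = 1960 W.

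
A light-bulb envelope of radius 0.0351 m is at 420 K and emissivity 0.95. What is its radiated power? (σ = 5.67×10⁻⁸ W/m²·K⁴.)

P ≈ 25.9 W

A = 4πr² = 4π × (0.0351)² = 0.0155 m².
Stefan–Boltzmann: P = εσAT⁴ = 0.95 × 5.67×10⁻⁸ × 0.0155 × (420)⁴ = 0.95 × 5.67×10⁻⁸ × 0.0155 × 3.11×10^10.
P = 25.9 W.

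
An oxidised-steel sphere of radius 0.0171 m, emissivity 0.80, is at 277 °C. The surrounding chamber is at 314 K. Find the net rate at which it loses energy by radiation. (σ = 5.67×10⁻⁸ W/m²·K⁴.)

Q ≈ 13.6 W

A = 4πr² = 4π × (0.0171)² = 3.67×10^-3 m².
Convert: 277 °C = 550 K.
Q = εσA(T⁴ − T_s⁴). T⁴ − T_s⁴ = (550)⁴ − (314)⁴ = 9.15×10^10 − 9.72×10^9 = 8.18×10^10 K⁴.
Q = 0.80 × 5.67×10⁻⁸ × 3.67×10^-3 × 8.18×10^10 = 13.6 W.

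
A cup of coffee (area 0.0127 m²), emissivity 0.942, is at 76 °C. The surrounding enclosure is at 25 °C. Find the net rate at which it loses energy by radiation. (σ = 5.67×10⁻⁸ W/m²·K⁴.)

Convert: 76 °C = 349 K; 25 °C = 298 K.
Q = εσA(T⁴ − T_s⁴). T⁴ − T_s⁴ = (349)⁴ − (298)⁴ = 1.48×10^10 − 7.89×10^9 = 6.95×10^9 K⁴.
Q = 0.942 × 5.67×10⁻⁸ × 0.0127 × 6.95×10^9 = 4.71 W.

Q ≈ 4.71 W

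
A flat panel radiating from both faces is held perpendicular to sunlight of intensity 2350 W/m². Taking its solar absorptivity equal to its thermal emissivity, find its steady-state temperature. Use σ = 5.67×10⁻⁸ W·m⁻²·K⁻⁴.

T ≈ 379 K

Absorbed flux αS = emitted flux 2εσT⁴ per unit area; with α = ε this gives T = (S/2σ)^(1/4).
T = (2350 / (2 × 5.67×10⁻⁸))^(1/4) = (2.07×10^10)^(1/4).
T = 379 K.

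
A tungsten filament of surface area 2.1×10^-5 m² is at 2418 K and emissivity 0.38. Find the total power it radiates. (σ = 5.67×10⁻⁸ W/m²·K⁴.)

P = εσAT⁴ = 0.38 × 5.67×10⁻⁸ × 2.10×10^-5 × (2418)⁴ = 0.38 × 5.67×10⁻⁸ × 2.10×10^-5 × 3.42×10^13.
P = 15.5 W.

P ≈ 15.5 W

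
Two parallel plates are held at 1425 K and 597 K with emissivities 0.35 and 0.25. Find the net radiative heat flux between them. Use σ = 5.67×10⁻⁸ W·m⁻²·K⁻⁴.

For two large parallel gray plates, q = σ(T₁⁴ − T₂⁴) / (1/ε₁ + 1/ε₂ − 1).
1/ε₁ + 1/ε₂ − 1 = 1/0.35 + 1/0.25 − 1 = 5.857.
T₁⁴ − T₂⁴ = 4.12×10^12 − 1.27×10^11 = 4.00×10^12 K⁴.
q = 5.67×10⁻⁸ × 4.00×10^12 / 5.857 = 38700 W/m².

q ≈ 38700 W/m²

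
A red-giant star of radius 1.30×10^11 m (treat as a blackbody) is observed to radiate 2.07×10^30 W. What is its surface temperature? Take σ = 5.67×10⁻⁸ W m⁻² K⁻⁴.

A = 4πr² = 4π × (1.30×10^11)² = 2.12×10^23 m².
From P = σAT⁴, T = (P / σA)^(1/4) = (2.07×10^30 / (5.67×10⁻⁸ × 2.12×10^23))^(1/4).
T = (1.72×10^14)^(1/4) = 3620 K.

T ≈ 3620 K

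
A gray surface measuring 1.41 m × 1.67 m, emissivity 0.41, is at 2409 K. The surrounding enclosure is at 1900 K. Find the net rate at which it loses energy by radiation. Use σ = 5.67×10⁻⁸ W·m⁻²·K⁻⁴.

A = 1.41 × 1.67 = 2.35 m².
Q = εσA(T⁴ − T_s⁴). T⁴ − T_s⁴ = (2409)⁴ − (1900)⁴ = 3.37×10^13 − 1.30×10^13 = 2.06×10^13 K⁴.
Q = 0.41 × 5.67×10⁻⁸ × 2.35 × 2.06×10^13 = 1.13×10^6 W.

Q ≈ 1.13×10^6 W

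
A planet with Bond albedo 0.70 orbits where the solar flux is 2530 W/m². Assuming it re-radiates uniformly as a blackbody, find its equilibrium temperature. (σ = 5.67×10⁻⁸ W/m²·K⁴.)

Power absorbed = (1−a)S·πR²; power emitted = 4πR²σT⁴. Equating and cancelling πR²:
T = ((1−a)S / 4σ)^(1/4) = (759 / (4 × 5.67×10⁻⁸))^(1/4) = (3.35×10^9)^(1/4).
T = 241 K.

T ≈ 241 K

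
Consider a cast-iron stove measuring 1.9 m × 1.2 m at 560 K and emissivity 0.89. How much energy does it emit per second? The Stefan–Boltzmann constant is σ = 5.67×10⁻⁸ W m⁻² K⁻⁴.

P ≈ 11300 W

A = 1.9 × 1.2 = 2.28 m².
Stefan–Boltzmann: P = εσAT⁴ = 0.89 × 5.67×10⁻⁸ × 2.28 × (560)⁴ = 0.89 × 5.67×10⁻⁸ × 2.28 × 9.83×10^10.
P = 11300 W.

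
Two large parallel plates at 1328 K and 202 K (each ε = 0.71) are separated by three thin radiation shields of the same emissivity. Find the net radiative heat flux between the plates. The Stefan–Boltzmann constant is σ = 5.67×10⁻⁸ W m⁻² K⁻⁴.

q ≈ 24300 W/m²

Each of the 4 gaps contributes resistance (2/ε − 1) = 2/0.71 − 1 = 1.817; total = 7.268.
q = σ(T₁⁴ − T₂⁴) / 7.268 = 5.67×10⁻⁸ × 3.11×10^12 / 7.268 = 24300 W/m².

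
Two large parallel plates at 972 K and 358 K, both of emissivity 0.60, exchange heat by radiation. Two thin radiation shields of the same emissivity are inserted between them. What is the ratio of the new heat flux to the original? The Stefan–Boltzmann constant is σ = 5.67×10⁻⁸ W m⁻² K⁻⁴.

ratio ≈ 0.333

With N identical shields there are N+1 = 3 gaps in series, each with the same radiative resistance, so the flux falls to 1/(N+1) of its unshielded value.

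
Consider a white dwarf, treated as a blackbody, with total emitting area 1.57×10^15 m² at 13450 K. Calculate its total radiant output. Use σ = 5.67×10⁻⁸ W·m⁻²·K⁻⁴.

P ≈ 2.91×10^24 W

P = σAT⁴ = 5.67×10⁻⁸ × 1.57×10^15 × (13450)⁴ = 5.67×10⁻⁸ × 1.57×10^15 × 3.27×10^16.
P = 2.91×10^24 W.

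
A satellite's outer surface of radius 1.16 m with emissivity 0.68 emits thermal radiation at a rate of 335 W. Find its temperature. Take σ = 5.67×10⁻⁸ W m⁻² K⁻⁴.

A = 4πr² = 4π × (1.16)² = 16.9 m².
From P = εσAT⁴, T = (P / εσA)^(1/4) = (335 / (0.68 × 5.67×10⁻⁸ × 16.9))^(1/4).
T = (5.14×10^8)^(1/4) = 151 K.

T ≈ 151 K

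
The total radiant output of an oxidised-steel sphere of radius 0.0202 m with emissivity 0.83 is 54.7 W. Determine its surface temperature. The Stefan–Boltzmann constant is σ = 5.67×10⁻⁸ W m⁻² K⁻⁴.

T ≈ 690 K

A = 4πr² = 4π × (0.0202)² = 5.13×10^-3 m².
From P = εσAT⁴, T = (P / εσA)^(1/4) = (54.7 / (0.83 × 5.67×10⁻⁸ × 5.13×10^-3))^(1/4).
T = (2.27×10^11)^(1/4) = 690 K.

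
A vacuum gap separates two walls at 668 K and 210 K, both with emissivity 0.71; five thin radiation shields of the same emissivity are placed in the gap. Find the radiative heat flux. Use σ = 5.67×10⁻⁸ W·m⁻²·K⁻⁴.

Each of the 6 gaps contributes resistance (2/ε − 1) = 2/0.71 − 1 = 1.817; total = 10.90.
q = σ(T₁⁴ − T₂⁴) / 10.90 = 5.67×10⁻⁸ × 1.97×10^11 / 10.90 = 1030 W/m².

q ≈ 1030 W/m²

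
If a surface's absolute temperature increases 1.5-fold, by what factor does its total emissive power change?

factor ≈ 5.06

P ∝ T⁴, so the power scales as (1.5)⁴ = 5.06.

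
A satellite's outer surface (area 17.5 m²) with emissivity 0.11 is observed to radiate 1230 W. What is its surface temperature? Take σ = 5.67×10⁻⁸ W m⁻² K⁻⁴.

T ≈ 326 K

From P = εσAT⁴, T = (P / εσA)^(1/4) = (1230 / (0.11 × 5.67×10⁻⁸ × 17.5))^(1/4).
T = (1.13×10^10)^(1/4) = 326 K.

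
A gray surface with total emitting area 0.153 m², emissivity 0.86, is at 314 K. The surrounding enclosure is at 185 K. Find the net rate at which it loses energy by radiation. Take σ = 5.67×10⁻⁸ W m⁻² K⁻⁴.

Q = εσA(T⁴ − T_s⁴). T⁴ − T_s⁴ = (314)⁴ − (185)⁴ = 9.72×10^9 − 1.17×10^9 = 8.55×10^9 K⁴.
Q = 0.86 × 5.67×10⁻⁸ × 0.153 × 8.55×10^9 = 63.8 W.

Q ≈ 63.8 W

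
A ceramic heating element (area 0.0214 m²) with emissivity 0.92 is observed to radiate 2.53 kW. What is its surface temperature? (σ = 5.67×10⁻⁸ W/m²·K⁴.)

From P = εσAT⁴, T = (P / εσA)^(1/4) = (2530 / (0.92 × 5.67×10⁻⁸ × 0.0214))^(1/4).
T = (2.27×10^12)^(1/4) = 1230 K.

T ≈ 1230 K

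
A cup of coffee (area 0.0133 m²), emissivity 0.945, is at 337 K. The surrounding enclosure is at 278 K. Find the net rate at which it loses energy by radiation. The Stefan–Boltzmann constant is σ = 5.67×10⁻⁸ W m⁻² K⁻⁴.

Q = εσA(T⁴ − T_s⁴). T⁴ − T_s⁴ = (337)⁴ − (278)⁴ = 1.29×10^10 − 5.97×10^9 = 6.93×10^9 K⁴.
Q = 0.945 × 5.67×10⁻⁸ × 0.0133 × 6.93×10^9 = 4.94 W.

Q ≈ 4.94 W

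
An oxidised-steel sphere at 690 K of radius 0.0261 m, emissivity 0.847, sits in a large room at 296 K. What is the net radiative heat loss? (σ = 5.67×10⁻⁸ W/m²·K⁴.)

A = 4πr² = 4π × (0.0261)² = 8.56×10^-3 m².
Q = εσA(T⁴ − T_s⁴). T⁴ − T_s⁴ = (690)⁴ − (296)⁴ = 2.27×10^11 − 7.68×10^9 = 2.19×10^11 K⁴.
Q = 0.847 × 5.67×10⁻⁸ × 8.56×10^-3 × 2.19×10^11 = 90.0 W.

Q ≈ 90.0 W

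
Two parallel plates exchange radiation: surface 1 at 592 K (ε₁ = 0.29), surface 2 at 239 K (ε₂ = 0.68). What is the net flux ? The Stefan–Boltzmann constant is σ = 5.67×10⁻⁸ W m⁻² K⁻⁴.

q ≈ 1730 W/m²

For two large parallel gray plates, q = σ(T₁⁴ − T₂⁴) / (1/ε₁ + 1/ε₂ − 1).
1/ε₁ + 1/ε₂ − 1 = 1/0.29 + 1/0.68 − 1 = 3.919.
T₁⁴ − T₂⁴ = 1.23×10^11 − 3.26×10^9 = 1.20×10^11 K⁴.
q = 5.67×10⁻⁸ × 1.20×10^11 / 3.919 = 1730 W/m².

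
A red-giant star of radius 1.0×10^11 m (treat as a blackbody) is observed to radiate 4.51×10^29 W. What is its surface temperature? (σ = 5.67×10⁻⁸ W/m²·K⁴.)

T ≈ 2820 K

A = 4πr² = 4π × (1.0×10^11)² = 1.26×10^23 m².
From P = σAT⁴, T = (P / σA)^(1/4) = (4.51×10^29 / (5.67×10⁻⁸ × 1.26×10^23))^(1/4).
T = (6.33×10^13)^(1/4) = 2820 K.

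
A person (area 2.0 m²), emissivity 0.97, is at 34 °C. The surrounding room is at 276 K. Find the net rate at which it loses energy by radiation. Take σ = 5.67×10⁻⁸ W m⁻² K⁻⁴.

Convert: 34 °C = 307 K.
Q = εσA(T⁴ − T_s⁴). T⁴ − T_s⁴ = (307)⁴ − (276)⁴ = 8.88×10^9 − 5.80×10^9 = 3.08×10^9 K⁴.
Q = 0.97 × 5.67×10⁻⁸ × 2.00 × 3.08×10^9 = 339 W.

Q ≈ 339 W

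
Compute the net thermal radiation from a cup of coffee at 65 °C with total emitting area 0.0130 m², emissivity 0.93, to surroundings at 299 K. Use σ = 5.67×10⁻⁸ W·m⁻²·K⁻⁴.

Q ≈ 3.47 W

Convert: 65 °C = 338 K.
Q = εσA(T⁴ − T_s⁴). T⁴ − T_s⁴ = (338)⁴ − (299)⁴ = 1.31×10^10 − 7.99×10^9 = 5.06×10^9 K⁴.
Q = 0.93 × 5.67×10⁻⁸ × 0.0130 × 5.06×10^9 = 3.47 W.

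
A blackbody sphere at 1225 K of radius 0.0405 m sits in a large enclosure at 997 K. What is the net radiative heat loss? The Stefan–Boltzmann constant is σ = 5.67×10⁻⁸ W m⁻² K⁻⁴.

A = 4πr² = 4π × (0.0405)² = 0.0206 m².
Q = σA(T⁴ − T_s⁴). T⁴ − T_s⁴ = (1225)⁴ − (997)⁴ = 2.25×10^12 − 9.88×10^11 = 1.26×10^12 K⁴.
Q = 5.67×10⁻⁸ × 0.0206 × 1.26×10^12 = 1480 W.

Q ≈ 1480 W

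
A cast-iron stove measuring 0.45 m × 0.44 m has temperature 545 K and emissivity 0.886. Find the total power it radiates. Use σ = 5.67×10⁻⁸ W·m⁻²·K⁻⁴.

A = 0.45 × 0.44 = 0.198 m².
Stefan–Boltzmann: P = εσAT⁴ = 0.886 × 5.67×10⁻⁸ × 0.198 × (545)⁴ = 0.886 × 5.67×10⁻⁸ × 0.198 × 8.82×10^10.
P = 878 W.

P ≈ 878 W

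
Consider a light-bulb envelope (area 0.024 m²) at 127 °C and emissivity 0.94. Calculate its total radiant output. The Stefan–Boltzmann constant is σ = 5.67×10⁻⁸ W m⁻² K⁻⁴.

127 °C = 400 K.
Stefan–Boltzmann: P = εσAT⁴ = 0.94 × 5.67×10⁻⁸ × 0.0240 × (400)⁴ = 0.94 × 5.67×10⁻⁸ × 0.0240 × 2.56×10^10.
P = 32.7 W.

P ≈ 32.7 W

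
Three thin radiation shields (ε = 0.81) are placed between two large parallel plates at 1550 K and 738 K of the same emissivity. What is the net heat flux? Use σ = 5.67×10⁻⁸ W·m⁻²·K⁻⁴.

q ≈ 52800 W/m²

Each of the 4 gaps contributes resistance (2/ε − 1) = 2/0.81 − 1 = 1.469; total = 5.877.
q = σ(T₁⁴ − T₂⁴) / 5.877 = 5.67×10⁻⁸ × 5.48×10^12 / 5.877 = 52800 W/m².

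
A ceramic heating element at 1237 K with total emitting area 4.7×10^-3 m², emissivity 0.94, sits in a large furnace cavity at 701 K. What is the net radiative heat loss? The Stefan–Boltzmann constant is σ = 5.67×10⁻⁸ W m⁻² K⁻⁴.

Q ≈ 526 W

Q = εσA(T⁴ − T_s⁴). T⁴ − T_s⁴ = (1237)⁴ − (701)⁴ = 2.34×10^12 − 2.41×10^11 = 2.10×10^12 K⁴.
Q = 0.94 × 5.67×10⁻⁸ × 4.70×10^-3 × 2.10×10^12 = 526 W.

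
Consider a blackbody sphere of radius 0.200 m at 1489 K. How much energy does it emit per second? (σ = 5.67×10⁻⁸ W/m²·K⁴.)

A = 4πr² = 4π × (0.200)² = 0.503 m².
P = σAT⁴ = 5.67×10⁻⁸ × 0.503 × (1489)⁴ = 5.67×10⁻⁸ × 0.503 × 4.92×10^12.
P = 1.40×10^5 W.

P ≈ 1.40×10^5 W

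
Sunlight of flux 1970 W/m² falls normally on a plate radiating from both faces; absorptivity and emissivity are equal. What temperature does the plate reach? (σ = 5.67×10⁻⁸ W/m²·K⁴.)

Absorbed flux αS = emitted flux 2εσT⁴ per unit area; with α = ε this gives T = (S/2σ)^(1/4).
T = (1970 / (2 × 5.67×10⁻⁸))^(1/4) = (1.74×10^10)^(1/4).
T = 363 K.

T ≈ 363 K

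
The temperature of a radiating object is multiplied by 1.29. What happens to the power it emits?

P ∝ T⁴, so the power scales as (1.29)⁴ = 2.77.

factor ≈ 2.77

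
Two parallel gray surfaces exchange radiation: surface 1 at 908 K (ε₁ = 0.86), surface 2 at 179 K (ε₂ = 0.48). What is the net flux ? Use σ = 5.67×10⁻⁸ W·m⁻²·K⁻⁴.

For two large parallel gray plates, q = σ(T₁⁴ − T₂⁴) / (1/ε₁ + 1/ε₂ − 1).
1/ε₁ + 1/ε₂ − 1 = 1/0.86 + 1/0.48 − 1 = 2.246.
T₁⁴ − T₂⁴ = 6.80×10^11 − 1.03×10^9 = 6.79×10^11 K⁴.
q = 5.67×10⁻⁸ × 6.79×10^11 / 2.246 = 17100 W/m².

q ≈ 17100 W/m²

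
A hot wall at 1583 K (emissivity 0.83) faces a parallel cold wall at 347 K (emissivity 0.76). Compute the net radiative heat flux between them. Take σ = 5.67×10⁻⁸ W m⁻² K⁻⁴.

q ≈ 2.34×10^5 W/m²

For two large parallel gray plates, q = σ(T₁⁴ − T₂⁴) / (1/ε₁ + 1/ε₂ − 1).
1/ε₁ + 1/ε₂ − 1 = 1/0.83 + 1/0.76 − 1 = 1.521.
T₁⁴ − T₂⁴ = 6.28×10^12 − 1.45×10^10 = 6.26×10^12 K⁴.
q = 5.67×10⁻⁸ × 6.26×10^12 / 1.521 = 2.34×10^5 W/m².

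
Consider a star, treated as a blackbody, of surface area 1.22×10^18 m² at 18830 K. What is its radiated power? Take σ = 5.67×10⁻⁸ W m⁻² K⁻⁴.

P ≈ 8.70×10^27 W

P = σAT⁴ = 5.67×10⁻⁸ × 1.22×10^18 × (18830)⁴ = 5.67×10⁻⁸ × 1.22×10^18 × 1.26×10^17.
P = 8.70×10^27 W.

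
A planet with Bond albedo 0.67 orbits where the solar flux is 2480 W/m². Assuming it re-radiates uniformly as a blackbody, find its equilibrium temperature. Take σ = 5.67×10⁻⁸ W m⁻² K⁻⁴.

T ≈ 245 K

Power absorbed = (1−a)S·πR²; power emitted = 4πR²σT⁴. Equating and cancelling πR²:
T = ((1−a)S / 4σ)^(1/4) = (818 / (4 × 5.67×10⁻⁸))^(1/4) = (3.61×10^9)^(1/4).
T = 245 K.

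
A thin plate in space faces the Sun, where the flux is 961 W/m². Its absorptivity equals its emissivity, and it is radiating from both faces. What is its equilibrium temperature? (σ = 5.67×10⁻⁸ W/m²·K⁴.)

T ≈ 303 K

Absorbed flux αS = emitted flux 2εσT⁴ per unit area; with α = ε this gives T = (S/2σ)^(1/4).
T = (961 / (2 × 5.67×10⁻⁸))^(1/4) = (8.47×10^9)^(1/4).
T = 303 K.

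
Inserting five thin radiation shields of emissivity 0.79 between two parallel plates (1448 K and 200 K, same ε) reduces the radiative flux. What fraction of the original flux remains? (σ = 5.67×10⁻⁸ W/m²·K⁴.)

ratio ≈ 0.167

With N identical shields there are N+1 = 6 gaps in series, each with the same radiative resistance, so the flux falls to 1/(N+1) of its unshielded value.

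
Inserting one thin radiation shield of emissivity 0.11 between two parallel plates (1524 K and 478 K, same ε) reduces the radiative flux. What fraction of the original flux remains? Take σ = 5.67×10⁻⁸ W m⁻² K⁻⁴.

With N identical shields there are N+1 = 2 gaps in series, each with the same radiative resistance, so the flux falls to 1/(N+1) of its unshielded value.

ratio ≈ 0.500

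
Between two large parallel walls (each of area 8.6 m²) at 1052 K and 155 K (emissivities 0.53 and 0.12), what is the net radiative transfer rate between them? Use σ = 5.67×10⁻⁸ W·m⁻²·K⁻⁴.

Q ≈ 64700 W

For two large parallel gray plates, q = σ(T₁⁴ − T₂⁴) / (1/ε₁ + 1/ε₂ − 1).
1/ε₁ + 1/ε₂ − 1 = 1/0.53 + 1/0.12 − 1 = 9.220.
T₁⁴ − T₂⁴ = 1.22×10^12 − 5.77×10^8 = 1.22×10^12 K⁴.
q = 5.67×10⁻⁸ × 1.22×10^12 / 9.220 = 7530 W/m².
Q = q·A = 7530 × 8.6 = 64700 W.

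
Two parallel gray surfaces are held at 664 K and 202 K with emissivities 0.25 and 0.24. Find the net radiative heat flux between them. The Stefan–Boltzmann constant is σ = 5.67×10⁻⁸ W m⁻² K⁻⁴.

q ≈ 1520 W/m²

For two large parallel gray plates, q = σ(T₁⁴ − T₂⁴) / (1/ε₁ + 1/ε₂ − 1).
1/ε₁ + 1/ε₂ − 1 = 1/0.25 + 1/0.24 − 1 = 7.167.
T₁⁴ − T₂⁴ = 1.94×10^11 − 1.66×10^9 = 1.93×10^11 K⁴.
q = 5.67×10⁻⁸ × 1.93×10^11 / 7.167 = 1520 W/m².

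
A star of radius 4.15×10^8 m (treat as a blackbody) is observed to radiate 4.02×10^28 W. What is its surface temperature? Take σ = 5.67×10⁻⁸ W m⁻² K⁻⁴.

A = 4πr² = 4π × (4.15×10^8)² = 2.16×10^18 m².
From P = σAT⁴, T = (P / σA)^(1/4) = (4.02×10^28 / (5.67×10⁻⁸ × 2.16×10^18))^(1/4).
T = (3.28×10^17)^(1/4) = 23900 K.

T ≈ 23900 K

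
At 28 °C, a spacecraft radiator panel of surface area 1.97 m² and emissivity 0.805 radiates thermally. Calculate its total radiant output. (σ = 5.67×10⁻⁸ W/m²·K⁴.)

28 °C = 301 K.
P = εσAT⁴ = 0.805 × 5.67×10⁻⁸ × 1.97 × (301)⁴ = 0.805 × 5.67×10⁻⁸ × 1.97 × 8.21×10^9.
P = 738 W.

P ≈ 738 W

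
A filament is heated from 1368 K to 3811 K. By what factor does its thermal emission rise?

ratio ≈ 60.2

P ∝ T⁴, so the ratio is (3811/1368)⁴ = (2.786)⁴ = 60.2.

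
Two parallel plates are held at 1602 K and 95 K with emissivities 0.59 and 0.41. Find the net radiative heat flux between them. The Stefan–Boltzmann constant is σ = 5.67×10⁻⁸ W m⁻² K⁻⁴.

For two large parallel gray plates, q = σ(T₁⁴ − T₂⁴) / (1/ε₁ + 1/ε₂ − 1).
1/ε₁ + 1/ε₂ − 1 = 1/0.59 + 1/0.41 − 1 = 3.134.
T₁⁴ − T₂⁴ = 6.59×10^12 − 8.15×10^7 = 6.59×10^12 K⁴.
q = 5.67×10⁻⁸ × 6.59×10^12 / 3.134 = 1.19×10^5 W/m².

q ≈ 1.19×10^5 W/m²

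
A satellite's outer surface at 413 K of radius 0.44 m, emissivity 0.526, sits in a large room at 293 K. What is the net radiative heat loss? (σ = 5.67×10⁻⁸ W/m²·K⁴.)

Q ≈ 1580 W

A = 4πr² = 4π × (0.44)² = 2.43 m².
Q = εσA(T⁴ − T_s⁴). T⁴ − T_s⁴ = (413)⁴ − (293)⁴ = 2.91×10^10 − 7.37×10^9 = 2.17×10^10 K⁴.
Q = 0.526 × 5.67×10⁻⁸ × 2.43 × 2.17×10^10 = 1580 W.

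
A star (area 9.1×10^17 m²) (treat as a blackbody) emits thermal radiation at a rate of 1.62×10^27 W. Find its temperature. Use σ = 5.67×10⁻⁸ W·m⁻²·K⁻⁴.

From P = σAT⁴, T = (P / σA)^(1/4) = (1.62×10^27 / (5.67×10⁻⁸ × 9.10×10^17))^(1/4).
T = (3.14×10^16)^(1/4) = 13300 K.

T ≈ 13300 K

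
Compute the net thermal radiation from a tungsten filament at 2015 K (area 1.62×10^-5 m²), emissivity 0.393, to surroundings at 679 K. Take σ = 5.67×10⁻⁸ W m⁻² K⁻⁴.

Q = εσA(T⁴ − T_s⁴). T⁴ − T_s⁴ = (2015)⁴ − (679)⁴ = 1.65×10^13 − 2.13×10^11 = 1.63×10^13 K⁴.
Q = 0.393 × 5.67×10⁻⁸ × 1.62×10^-5 × 1.63×10^13 = 5.87 W.

Q ≈ 5.87 W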